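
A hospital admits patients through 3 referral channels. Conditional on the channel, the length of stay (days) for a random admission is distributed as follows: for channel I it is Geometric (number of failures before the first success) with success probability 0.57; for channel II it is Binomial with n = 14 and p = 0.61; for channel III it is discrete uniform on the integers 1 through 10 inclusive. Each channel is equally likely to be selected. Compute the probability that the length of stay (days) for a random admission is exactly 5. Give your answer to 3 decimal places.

0.048

Conditional on each channel, P(X = 5): I: 0.00837948; II: 0.0352935; III: 0.1.
By total probability, P(X = 5) = 0.333333·0.00837948 + 0.333333·0.0352935 + 0.333333·0.1 = 0.047891.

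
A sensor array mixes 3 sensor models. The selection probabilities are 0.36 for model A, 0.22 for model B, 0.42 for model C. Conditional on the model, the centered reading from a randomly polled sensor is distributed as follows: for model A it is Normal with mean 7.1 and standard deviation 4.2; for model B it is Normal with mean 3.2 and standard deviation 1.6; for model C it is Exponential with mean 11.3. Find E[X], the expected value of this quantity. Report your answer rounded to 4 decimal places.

8.0060

Component means — A: 7.1; B: 3.2; C: 11.3.
E[X] = 0.36·7.1 + 0.22·3.2 + 0.42·11.3 = 8.006.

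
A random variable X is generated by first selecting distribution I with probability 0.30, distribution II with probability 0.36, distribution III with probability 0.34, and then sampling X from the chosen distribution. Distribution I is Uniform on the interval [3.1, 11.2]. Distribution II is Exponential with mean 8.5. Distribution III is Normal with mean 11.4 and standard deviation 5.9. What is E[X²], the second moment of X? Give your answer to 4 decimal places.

For each component E[X²] = Var + (mean)², giving I: 56.59; II: 144.5; III: 164.77.
Overall E[X²] = 0.3·56.59 + 0.36·144.5 + 0.34·164.77 = 125.019.

125.0188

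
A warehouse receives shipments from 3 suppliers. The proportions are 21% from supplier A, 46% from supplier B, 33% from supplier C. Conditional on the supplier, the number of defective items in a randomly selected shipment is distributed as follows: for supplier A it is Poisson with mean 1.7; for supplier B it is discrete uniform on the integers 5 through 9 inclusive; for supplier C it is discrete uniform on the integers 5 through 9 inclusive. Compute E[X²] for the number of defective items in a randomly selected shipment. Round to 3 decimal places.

For each component E[X²] = Var + (mean)², giving A: 4.59; B: 51; C: 51.
Overall E[X²] = 0.21·4.59 + 0.46·51 + 0.33·51 = 41.2539.

41.254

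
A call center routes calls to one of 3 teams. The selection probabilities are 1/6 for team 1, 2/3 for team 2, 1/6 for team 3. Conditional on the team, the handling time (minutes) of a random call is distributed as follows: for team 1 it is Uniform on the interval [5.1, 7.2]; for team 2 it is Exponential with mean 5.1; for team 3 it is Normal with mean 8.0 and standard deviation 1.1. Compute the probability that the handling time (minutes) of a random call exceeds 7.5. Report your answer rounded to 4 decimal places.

0.2657

Conditional on each team, P(X > 7.5): 1: 0; 2: 0.22979; 3: 0.675282.
By total probability, P(X > 7.5) = 0.166667·0 + 0.666667·0.22979 + 0.166667·0.675282 = 0.26574.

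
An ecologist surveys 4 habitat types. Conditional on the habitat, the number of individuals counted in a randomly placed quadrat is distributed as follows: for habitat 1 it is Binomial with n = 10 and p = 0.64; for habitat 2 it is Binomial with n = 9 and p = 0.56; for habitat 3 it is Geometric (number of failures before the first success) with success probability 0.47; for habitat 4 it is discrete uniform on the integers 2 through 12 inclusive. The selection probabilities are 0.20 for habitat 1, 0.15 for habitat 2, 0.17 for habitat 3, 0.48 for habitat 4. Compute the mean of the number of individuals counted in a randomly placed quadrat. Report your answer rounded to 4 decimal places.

Component means — 1: 6.4; 2: 5.04; 3: 1.12766; 4: 7.
E[X] = 0.2·6.4 + 0.15·5.04 + 0.17·1.12766 + 0.48·7 = 5.5877.

5.5877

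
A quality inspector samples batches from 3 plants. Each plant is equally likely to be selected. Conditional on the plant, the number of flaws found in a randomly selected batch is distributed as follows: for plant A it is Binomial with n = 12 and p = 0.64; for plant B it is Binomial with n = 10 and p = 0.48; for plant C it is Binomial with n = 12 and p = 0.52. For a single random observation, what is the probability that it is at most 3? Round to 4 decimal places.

Conditional on each plant, P(X ≤ 3): A: 0.00695135; B: 0.206652; C: 0.0555222.
By total probability, P(X ≤ 3) = 0.333333·0.00695135 + 0.333333·0.206652 + 0.333333·0.0555222 = 0.0897085.

0.0897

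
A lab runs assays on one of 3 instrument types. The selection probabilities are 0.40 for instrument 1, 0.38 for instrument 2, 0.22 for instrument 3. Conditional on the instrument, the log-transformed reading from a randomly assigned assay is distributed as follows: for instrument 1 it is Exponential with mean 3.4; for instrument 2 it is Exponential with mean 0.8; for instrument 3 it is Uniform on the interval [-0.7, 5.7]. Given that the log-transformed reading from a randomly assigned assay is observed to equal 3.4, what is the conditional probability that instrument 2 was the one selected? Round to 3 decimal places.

0.080

Likelihoods f(3.4 | ·): 1: 0.1082; 2: 0.0178303; 3: 0.15625.
Posterior ∝ prior × likelihood. Numerator for 2: 0.38·0.0178303 = 0.00677551.
Normalizing constant: 0.4·0.1082 + 0.38·0.0178303 + 0.22·0.15625 = 0.0844304.
P(2 | observation) = 0.00677551 / 0.0844304 = 0.0802496.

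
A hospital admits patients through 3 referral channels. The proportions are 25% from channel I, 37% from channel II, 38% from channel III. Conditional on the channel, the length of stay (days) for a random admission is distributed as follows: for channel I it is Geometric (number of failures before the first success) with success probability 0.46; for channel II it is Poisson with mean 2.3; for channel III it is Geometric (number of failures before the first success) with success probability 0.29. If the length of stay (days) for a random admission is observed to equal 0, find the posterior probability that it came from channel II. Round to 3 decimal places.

Likelihoods P(X=0 | ·): I: 0.46; II: 0.100259; III: 0.29.
Posterior ∝ prior × likelihood. Numerator for II: 0.37·0.100259 = 0.0370958.
Normalizing constant: 0.25·0.46 + 0.37·0.100259 + 0.38·0.29 = 0.262296.
P(II | observation) = 0.0370958 / 0.262296 = 0.141427.

0.141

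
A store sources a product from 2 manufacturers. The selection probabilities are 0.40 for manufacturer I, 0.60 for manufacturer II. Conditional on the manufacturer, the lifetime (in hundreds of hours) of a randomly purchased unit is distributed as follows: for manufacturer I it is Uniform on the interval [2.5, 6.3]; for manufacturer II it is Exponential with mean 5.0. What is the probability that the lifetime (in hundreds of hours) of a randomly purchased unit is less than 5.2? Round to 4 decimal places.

0.6721

Conditional on each manufacturer, P(X < 5.2): I: 0.710526; II: 0.646545.
By total probability, P(X < 5.2) = 0.4·0.710526 + 0.6·0.646545 = 0.672138.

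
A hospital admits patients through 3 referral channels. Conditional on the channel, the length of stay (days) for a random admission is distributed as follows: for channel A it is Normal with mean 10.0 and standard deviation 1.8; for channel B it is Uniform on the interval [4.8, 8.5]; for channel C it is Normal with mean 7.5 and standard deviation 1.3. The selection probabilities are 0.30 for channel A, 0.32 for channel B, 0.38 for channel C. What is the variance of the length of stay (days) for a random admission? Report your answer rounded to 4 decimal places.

3.8570

Per component, A: μ=10, E[X²]=103.24; B: μ=6.65, E[X²]=45.3633; C: μ=7.5, E[X²]=57.94.
E[X] = 0.3·10 + 0.32·6.65 + 0.38·7.5 = 7.978.
E[X²] = 0.3·103.24 + 0.32·45.3633 + 0.38·57.94 = 67.5055.
Var(X) = E[X²] − (E[X])² = 67.5055 − 63.6485 = 3.85698.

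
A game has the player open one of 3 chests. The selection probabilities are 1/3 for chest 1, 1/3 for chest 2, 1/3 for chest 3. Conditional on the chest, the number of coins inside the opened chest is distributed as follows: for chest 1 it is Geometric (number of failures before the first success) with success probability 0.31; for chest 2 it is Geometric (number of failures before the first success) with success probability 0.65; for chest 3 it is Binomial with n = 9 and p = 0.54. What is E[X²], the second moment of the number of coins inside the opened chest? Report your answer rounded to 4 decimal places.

13.0359

For each component E[X²] = Var + (mean)², giving 1: 12.1342; 2: 1.11834; 3: 25.8552.
Overall E[X²] = 0.333333·12.1342 + 0.333333·1.11834 + 0.333333·25.8552 = 13.0359.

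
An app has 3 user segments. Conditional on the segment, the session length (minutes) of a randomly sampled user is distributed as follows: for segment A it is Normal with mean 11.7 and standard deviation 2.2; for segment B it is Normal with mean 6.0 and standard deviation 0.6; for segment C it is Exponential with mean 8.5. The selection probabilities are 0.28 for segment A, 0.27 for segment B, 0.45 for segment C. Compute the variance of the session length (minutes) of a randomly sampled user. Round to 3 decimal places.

38.471

Per component, A: μ=11.7, E[X²]=141.73; B: μ=6, E[X²]=36.36; C: μ=8.5, E[X²]=144.5.
E[X] = 0.28·11.7 + 0.27·6 + 0.45·8.5 = 8.721.
E[X²] = 0.28·141.73 + 0.27·36.36 + 0.45·144.5 = 114.527.
Var(X) = E[X²] − (E[X])² = 114.527 − 76.0558 = 38.4708.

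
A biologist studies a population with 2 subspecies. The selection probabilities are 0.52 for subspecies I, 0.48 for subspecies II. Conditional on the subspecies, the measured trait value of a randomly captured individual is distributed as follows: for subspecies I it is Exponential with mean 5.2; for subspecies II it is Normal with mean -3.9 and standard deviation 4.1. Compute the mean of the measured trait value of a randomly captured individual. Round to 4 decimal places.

0.8320

Component means — I: 5.2; II: -3.9.
E[X] = 0.52·5.2 + 0.48·-3.9 = 0.832.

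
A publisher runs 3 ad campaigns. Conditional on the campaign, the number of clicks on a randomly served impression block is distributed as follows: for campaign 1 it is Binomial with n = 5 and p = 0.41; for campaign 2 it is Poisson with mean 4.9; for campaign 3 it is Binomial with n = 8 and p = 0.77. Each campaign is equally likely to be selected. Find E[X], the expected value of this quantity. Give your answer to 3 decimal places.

Component means — 1: 2.05; 2: 4.9; 3: 6.16.
E[X] = 0.333333·2.05 + 0.333333·4.9 + 0.333333·6.16 = 4.37.

4.370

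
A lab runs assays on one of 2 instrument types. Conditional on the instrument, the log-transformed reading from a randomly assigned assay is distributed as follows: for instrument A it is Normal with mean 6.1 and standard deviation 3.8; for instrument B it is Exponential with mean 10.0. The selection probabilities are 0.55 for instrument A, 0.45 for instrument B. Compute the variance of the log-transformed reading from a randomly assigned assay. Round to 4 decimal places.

Per component, A: μ=6.1, E[X²]=51.65; B: μ=10, E[X²]=200.
E[X] = 0.55·6.1 + 0.45·10 = 7.855.
E[X²] = 0.55·51.65 + 0.45·200 = 118.407.
Var(X) = E[X²] − (E[X])² = 118.407 − 61.701 = 56.7065.

56.7065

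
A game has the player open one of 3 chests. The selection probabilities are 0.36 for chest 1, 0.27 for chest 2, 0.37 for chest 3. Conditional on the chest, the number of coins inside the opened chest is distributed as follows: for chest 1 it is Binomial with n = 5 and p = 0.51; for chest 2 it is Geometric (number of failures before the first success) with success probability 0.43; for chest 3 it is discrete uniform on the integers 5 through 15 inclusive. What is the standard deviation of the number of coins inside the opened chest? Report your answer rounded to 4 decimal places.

Per component, 1: μ=2.55, E[X²]=7.752; 2: μ=1.32558, E[X²]=4.83991; 3: μ=10, E[X²]=110.
E[X] = 0.36·2.55 + 0.27·1.32558 + 0.37·10 = 4.97591.
E[X²] = 0.36·7.752 + 0.27·4.83991 + 0.37·110 = 44.7975.
Var(X) = E[X²] − (E[X])² = 44.7975 − 24.7597 = 20.0378.
SD(X) = √20.0378 = 4.47637.

4.4764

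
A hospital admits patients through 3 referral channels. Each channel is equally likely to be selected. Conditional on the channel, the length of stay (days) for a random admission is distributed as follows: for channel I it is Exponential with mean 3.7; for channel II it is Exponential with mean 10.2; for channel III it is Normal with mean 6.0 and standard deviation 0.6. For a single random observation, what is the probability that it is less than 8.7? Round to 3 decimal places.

Conditional on each channel, P(X < 8.7): I: 0.90476; II: 0.57384; III: 0.999997.
By total probability, P(X < 8.7) = 0.333333·0.90476 + 0.333333·0.57384 + 0.333333·0.999997 = 0.826199.

0.826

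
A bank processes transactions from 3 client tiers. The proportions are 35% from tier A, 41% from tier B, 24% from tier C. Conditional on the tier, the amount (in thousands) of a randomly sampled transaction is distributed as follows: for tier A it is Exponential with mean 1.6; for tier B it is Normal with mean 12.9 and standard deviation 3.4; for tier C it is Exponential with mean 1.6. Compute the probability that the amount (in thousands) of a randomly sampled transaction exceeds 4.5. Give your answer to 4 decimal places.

Conditional on each tier, P(X > 4.5): A: 0.0600547; B: 0.993255; C: 0.0600547.
By total probability, P(X > 4.5) = 0.35·0.0600547 + 0.41·0.993255 + 0.24·0.0600547 = 0.442667.

0.4427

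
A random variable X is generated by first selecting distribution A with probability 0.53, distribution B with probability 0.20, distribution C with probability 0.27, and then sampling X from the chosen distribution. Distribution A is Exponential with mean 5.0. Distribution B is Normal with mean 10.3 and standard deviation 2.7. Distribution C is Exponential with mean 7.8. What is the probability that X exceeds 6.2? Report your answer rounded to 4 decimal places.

Conditional on each component, P(X > 6.2): A: 0.289384; B: 0.935558; C: 0.451639.
By total probability, P(X > 6.2) = 0.53·0.289384 + 0.2·0.935558 + 0.27·0.451639 = 0.462428.

0.4624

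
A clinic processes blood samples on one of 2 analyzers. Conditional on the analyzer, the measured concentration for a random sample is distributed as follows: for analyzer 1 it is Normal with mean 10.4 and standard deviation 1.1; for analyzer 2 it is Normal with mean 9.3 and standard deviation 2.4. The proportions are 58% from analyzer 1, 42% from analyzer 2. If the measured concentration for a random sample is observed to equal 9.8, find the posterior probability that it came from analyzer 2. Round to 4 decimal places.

Likelihoods f(9.8 | ·): 1: 0.312544; 2: 0.162657.
Posterior ∝ prior × likelihood. Numerator for 2: 0.42·0.162657 = 0.0683161.
Normalizing constant: 0.58·0.312544 + 0.42·0.162657 = 0.249592.
P(2 | observation) = 0.0683161 / 0.249592 = 0.273711.

0.2737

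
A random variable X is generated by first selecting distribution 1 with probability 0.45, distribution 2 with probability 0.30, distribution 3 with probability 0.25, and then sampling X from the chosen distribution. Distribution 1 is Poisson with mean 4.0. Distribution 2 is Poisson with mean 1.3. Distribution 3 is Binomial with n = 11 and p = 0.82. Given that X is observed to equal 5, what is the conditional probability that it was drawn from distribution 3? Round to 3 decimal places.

Likelihoods P(X=5 | ·): 1: 0.156293; 2: 0.00843243; 3: 0.00582568.
Posterior ∝ prior × likelihood. Numerator for 3: 0.25·0.00582568 = 0.00145642.
Normalizing constant: 0.45·0.156293 + 0.3·0.00843243 + 0.25·0.00582568 = 0.0743182.
P(3 | observation) = 0.00145642 / 0.0743182 = 0.0195971.

0.020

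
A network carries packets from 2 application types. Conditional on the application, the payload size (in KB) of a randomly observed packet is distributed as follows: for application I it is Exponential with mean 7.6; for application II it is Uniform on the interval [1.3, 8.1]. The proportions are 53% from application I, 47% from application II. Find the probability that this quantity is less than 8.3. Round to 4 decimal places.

Conditional on each application, P(X < 8.3): I: 0.664491; II: 1.
By total probability, P(X < 8.3) = 0.53·0.664491 + 0.47·1 = 0.82218.

0.8222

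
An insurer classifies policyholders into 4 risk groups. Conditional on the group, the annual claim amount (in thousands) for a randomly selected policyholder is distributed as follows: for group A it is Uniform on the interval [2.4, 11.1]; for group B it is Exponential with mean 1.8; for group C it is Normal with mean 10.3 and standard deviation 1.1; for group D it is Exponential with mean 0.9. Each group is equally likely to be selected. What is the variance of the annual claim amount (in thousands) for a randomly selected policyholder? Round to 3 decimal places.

Per component, A: μ=6.75, E[X²]=51.87; B: μ=1.8, E[X²]=6.48; C: μ=10.3, E[X²]=107.3; D: μ=0.9, E[X²]=1.62.
E[X] = 0.25·6.75 + 0.25·1.8 + 0.25·10.3 + 0.25·0.9 = 4.9375.
E[X²] = 0.25·51.87 + 0.25·6.48 + 0.25·107.3 + 0.25·1.62 = 41.8175.
Var(X) = E[X²] − (E[X])² = 41.8175 − 24.3789 = 17.4386.

17.439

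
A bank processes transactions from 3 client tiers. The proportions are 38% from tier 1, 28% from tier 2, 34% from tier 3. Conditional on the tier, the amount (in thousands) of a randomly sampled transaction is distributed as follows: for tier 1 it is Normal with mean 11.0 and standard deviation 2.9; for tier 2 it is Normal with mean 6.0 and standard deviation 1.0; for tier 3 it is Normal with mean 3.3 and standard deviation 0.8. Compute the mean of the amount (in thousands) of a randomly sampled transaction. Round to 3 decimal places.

Component means — 1: 11; 2: 6; 3: 3.3.
E[X] = 0.38·11 + 0.28·6 + 0.34·3.3 = 6.982.

6.982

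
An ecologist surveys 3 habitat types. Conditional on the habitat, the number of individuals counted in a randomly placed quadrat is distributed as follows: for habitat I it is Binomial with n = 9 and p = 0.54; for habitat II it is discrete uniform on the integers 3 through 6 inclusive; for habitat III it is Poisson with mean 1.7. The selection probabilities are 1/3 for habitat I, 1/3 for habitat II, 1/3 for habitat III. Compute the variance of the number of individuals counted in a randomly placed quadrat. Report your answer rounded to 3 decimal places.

3.724

Per component, I: μ=4.86, E[X²]=25.8552; II: μ=4.5, E[X²]=21.5; III: μ=1.7, E[X²]=4.59.
E[X] = 0.333333·4.86 + 0.333333·4.5 + 0.333333·1.7 = 3.68667.
E[X²] = 0.333333·25.8552 + 0.333333·21.5 + 0.333333·4.59 = 17.3151.
Var(X) = E[X²] − (E[X])² = 17.3151 − 13.5915 = 3.72356.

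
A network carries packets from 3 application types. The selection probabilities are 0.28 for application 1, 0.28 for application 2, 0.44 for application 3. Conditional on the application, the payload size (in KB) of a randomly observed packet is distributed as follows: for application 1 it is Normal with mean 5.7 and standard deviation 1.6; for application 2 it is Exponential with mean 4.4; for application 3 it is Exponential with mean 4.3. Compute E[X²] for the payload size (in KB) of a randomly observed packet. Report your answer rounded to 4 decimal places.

For each component E[X²] = Var + (mean)², giving 1: 35.05; 2: 38.72; 3: 36.98.
Overall E[X²] = 0.28·35.05 + 0.28·38.72 + 0.44·36.98 = 36.9268.

36.9268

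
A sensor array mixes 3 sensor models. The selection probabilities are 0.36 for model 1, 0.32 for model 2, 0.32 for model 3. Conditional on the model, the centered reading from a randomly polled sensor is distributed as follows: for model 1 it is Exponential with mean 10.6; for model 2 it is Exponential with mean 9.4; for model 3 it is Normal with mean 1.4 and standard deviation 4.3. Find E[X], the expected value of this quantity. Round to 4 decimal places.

Component means — 1: 10.6; 2: 9.4; 3: 1.4.
E[X] = 0.36·10.6 + 0.32·9.4 + 0.32·1.4 = 7.272.

7.2720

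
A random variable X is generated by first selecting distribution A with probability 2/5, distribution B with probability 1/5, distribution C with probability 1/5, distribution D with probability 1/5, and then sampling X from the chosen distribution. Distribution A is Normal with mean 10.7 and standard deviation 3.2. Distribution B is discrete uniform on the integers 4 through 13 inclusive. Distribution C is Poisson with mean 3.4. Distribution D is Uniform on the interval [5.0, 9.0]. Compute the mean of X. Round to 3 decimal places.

Component means — A: 10.7; B: 8.5; C: 3.4; D: 7.
E[X] = 0.4·10.7 + 0.2·8.5 + 0.2·3.4 + 0.2·7 = 8.06.

8.060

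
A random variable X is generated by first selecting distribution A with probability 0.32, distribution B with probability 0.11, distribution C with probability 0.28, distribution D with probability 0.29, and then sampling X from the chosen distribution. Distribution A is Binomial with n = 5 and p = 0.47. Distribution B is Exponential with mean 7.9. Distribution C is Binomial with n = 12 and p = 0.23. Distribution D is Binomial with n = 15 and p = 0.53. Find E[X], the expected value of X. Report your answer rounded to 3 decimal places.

4.699

Component means — A: 2.35; B: 7.9; C: 2.76; D: 7.95.
E[X] = 0.32·2.35 + 0.11·7.9 + 0.28·2.76 + 0.29·7.95 = 4.6993.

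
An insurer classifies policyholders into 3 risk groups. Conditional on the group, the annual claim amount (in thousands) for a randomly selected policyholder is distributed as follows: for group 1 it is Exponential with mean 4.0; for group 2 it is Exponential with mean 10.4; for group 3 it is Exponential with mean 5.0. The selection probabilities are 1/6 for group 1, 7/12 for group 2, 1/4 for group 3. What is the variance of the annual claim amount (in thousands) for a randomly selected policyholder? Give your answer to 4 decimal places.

Per component, 1: μ=4, E[X²]=32; 2: μ=10.4, E[X²]=216.32; 3: μ=5, E[X²]=50.
E[X] = 0.166667·4 + 0.583333·10.4 + 0.25·5 = 7.98333.
E[X²] = 0.166667·32 + 0.583333·216.32 + 0.25·50 = 144.02.
Var(X) = E[X²] − (E[X])² = 144.02 − 63.7336 = 80.2864.

80.2864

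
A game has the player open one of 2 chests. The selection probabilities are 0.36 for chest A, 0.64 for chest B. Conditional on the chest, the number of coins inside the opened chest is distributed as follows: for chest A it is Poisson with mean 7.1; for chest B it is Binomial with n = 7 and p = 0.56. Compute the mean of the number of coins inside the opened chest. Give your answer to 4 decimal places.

Component means — A: 7.1; B: 3.92.
E[X] = 0.36·7.1 + 0.64·3.92 = 5.0648.

5.0648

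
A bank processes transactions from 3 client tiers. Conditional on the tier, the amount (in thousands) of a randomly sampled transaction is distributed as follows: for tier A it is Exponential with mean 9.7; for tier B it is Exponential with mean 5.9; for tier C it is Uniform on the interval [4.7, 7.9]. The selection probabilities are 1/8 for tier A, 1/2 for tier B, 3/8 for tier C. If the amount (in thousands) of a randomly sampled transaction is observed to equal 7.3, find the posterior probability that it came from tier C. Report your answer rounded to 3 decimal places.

0.793

Likelihoods f(7.3 | ·): A: 0.0485722; B: 0.0491814; C: 0.3125.
Posterior ∝ prior × likelihood. Numerator for C: 0.375·0.3125 = 0.117188.
Normalizing constant: 0.125·0.0485722 + 0.5·0.0491814 + 0.375·0.3125 = 0.14785.
P(C | observation) = 0.117188 / 0.14785 = 0.792612.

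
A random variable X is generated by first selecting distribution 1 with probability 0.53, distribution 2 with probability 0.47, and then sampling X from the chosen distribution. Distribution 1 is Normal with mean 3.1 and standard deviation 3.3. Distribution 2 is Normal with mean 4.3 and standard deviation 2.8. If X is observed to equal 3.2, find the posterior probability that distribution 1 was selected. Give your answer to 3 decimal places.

Likelihoods f(3.2 | ·): 1: 0.120836; 2: 0.131898.
Posterior ∝ prior × likelihood. Numerator for 1: 0.53·0.120836 = 0.0640431.
Normalizing constant: 0.53·0.120836 + 0.47·0.131898 = 0.126035.
P(1 | observation) = 0.0640431 / 0.126035 = 0.508137.

0.508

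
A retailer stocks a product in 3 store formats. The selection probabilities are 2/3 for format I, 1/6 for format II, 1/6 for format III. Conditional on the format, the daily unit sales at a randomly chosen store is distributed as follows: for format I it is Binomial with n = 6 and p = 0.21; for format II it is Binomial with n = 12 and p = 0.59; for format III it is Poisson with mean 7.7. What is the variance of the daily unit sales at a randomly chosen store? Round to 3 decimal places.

10.813

Per component, I: μ=1.26, E[X²]=2.583; II: μ=7.08, E[X²]=53.0292; III: μ=7.7, E[X²]=66.99.
E[X] = 0.666667·1.26 + 0.166667·7.08 + 0.166667·7.7 = 3.30333.
E[X²] = 0.666667·2.583 + 0.166667·53.0292 + 0.166667·66.99 = 21.7252.
Var(X) = E[X²] − (E[X])² = 21.7252 − 10.912 = 10.8132.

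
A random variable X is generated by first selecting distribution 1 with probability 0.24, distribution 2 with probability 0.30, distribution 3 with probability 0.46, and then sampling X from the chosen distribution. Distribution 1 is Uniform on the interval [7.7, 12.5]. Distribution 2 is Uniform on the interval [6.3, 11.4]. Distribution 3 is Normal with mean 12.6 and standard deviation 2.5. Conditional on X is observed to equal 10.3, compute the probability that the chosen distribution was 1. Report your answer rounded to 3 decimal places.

Likelihoods f(10.3 | ·): 1: 0.208333; 2: 0.196078; 3: 0.104515.
Posterior ∝ prior × likelihood. Numerator for 1: 0.24·0.208333 = 0.05.
Normalizing constant: 0.24·0.208333 + 0.3·0.196078 + 0.46·0.104515 = 0.1569.
P(1 | observation) = 0.05 / 0.1569 = 0.318674.

0.319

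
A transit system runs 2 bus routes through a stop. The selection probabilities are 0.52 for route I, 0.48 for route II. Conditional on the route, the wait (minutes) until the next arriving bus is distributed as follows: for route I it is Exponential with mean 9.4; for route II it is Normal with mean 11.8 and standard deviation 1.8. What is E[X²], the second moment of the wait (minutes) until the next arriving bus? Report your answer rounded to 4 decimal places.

160.2848

For each component E[X²] = Var + (mean)², giving I: 176.72; II: 142.48.
Overall E[X²] = 0.52·176.72 + 0.48·142.48 = 160.285.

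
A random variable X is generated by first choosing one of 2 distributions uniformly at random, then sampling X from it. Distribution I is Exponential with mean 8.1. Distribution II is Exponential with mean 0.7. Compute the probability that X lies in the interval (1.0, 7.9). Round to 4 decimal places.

Conditional on each component, P(1.0 < X < 7.9): I: 0.506784; II: 0.239638.
By total probability, P(1.0 < X < 7.9) = 0.5·0.506784 + 0.5·0.239638 = 0.373211.

0.3732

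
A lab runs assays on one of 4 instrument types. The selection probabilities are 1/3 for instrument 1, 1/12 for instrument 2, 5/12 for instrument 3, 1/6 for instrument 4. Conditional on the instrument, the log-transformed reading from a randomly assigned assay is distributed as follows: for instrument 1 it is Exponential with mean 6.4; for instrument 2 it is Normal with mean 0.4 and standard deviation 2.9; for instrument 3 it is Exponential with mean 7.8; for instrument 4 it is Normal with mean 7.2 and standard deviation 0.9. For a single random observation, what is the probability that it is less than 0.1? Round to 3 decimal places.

Conditional on each instrument, P(X < 0.1): 1: 0.0155036; 2: 0.458804; 3: 0.0127387; 4: 1.4988e-15.
By total probability, P(X < 0.1) = 0.333333·0.0155036 + 0.0833333·0.458804 + 0.416667·0.0127387 + 0.166667·1.4988e-15 = 0.0487093.

0.049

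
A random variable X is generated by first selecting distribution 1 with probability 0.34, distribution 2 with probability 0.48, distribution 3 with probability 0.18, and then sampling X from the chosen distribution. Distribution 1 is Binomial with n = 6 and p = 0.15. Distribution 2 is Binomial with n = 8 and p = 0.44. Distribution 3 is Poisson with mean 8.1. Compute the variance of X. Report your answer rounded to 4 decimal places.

8.7695

Per component, 1: μ=0.9, E[X²]=1.575; 2: μ=3.52, E[X²]=14.3616; 3: μ=8.1, E[X²]=73.71.
E[X] = 0.34·0.9 + 0.48·3.52 + 0.18·8.1 = 3.4536.
E[X²] = 0.34·1.575 + 0.48·14.3616 + 0.18·73.71 = 20.6969.
Var(X) = E[X²] − (E[X])² = 20.6969 − 11.9274 = 8.76952.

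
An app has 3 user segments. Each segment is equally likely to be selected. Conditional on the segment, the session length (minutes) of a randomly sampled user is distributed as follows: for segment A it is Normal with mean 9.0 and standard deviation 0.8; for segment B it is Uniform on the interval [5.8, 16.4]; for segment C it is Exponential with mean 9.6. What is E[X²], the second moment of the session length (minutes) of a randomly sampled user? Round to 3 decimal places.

132.844

For each component E[X²] = Var + (mean)², giving A: 81.64; B: 132.573; C: 184.32.
Overall E[X²] = 0.333333·81.64 + 0.333333·132.573 + 0.333333·184.32 = 132.844.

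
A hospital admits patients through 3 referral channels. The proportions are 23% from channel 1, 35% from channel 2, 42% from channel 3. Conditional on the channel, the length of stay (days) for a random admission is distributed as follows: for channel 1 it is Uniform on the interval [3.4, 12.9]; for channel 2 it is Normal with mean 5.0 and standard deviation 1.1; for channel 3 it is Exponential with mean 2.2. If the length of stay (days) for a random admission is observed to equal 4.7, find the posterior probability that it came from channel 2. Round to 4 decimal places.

Likelihoods f(4.7 | ·): 1: 0.105263; 2: 0.349435; 3: 0.0536743.
Posterior ∝ prior × likelihood. Numerator for 2: 0.35·0.349435 = 0.122302.
Normalizing constant: 0.23·0.105263 + 0.35·0.349435 + 0.42·0.0536743 = 0.169056.
P(2 | observation) = 0.122302 / 0.169056 = 0.723442.

0.7234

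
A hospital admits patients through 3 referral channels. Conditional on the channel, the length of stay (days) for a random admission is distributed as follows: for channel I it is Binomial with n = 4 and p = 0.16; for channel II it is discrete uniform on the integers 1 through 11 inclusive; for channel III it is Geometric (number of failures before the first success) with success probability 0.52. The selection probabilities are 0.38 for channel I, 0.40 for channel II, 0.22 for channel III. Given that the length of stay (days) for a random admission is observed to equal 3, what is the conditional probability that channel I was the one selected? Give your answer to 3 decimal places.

Likelihoods P(X=3 | ·): I: 0.0137626; II: 0.0909091; III: 0.0575078.
Posterior ∝ prior × likelihood. Numerator for I: 0.38·0.0137626 = 0.00522977.
Normalizing constant: 0.38·0.0137626 + 0.4·0.0909091 + 0.22·0.0575078 = 0.0542451.
P(I | observation) = 0.00522977 / 0.0542451 = 0.09641.

0.096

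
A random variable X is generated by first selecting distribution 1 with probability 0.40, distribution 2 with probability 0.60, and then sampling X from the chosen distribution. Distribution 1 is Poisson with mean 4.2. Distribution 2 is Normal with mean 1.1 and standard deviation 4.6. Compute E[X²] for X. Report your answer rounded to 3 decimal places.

For each component E[X²] = Var + (mean)², giving 1: 21.84; 2: 22.37.
Overall E[X²] = 0.4·21.84 + 0.6·22.37 = 22.158.

22.158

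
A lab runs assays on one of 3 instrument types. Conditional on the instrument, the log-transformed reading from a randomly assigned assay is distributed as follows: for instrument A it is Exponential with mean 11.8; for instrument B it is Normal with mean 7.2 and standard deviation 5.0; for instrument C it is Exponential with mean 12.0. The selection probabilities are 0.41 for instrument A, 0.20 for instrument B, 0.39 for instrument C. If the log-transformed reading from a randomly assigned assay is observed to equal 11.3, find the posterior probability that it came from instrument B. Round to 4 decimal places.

0.3048

Likelihoods f(11.3 | ·): A: 0.0325256; B: 0.0570073; C: 0.0324981.
Posterior ∝ prior × likelihood. Numerator for B: 0.2·0.0570073 = 0.0114015.
Normalizing constant: 0.41·0.0325256 + 0.2·0.0570073 + 0.39·0.0324981 = 0.0374112.
P(B | observation) = 0.0114015 / 0.0374112 = 0.30476.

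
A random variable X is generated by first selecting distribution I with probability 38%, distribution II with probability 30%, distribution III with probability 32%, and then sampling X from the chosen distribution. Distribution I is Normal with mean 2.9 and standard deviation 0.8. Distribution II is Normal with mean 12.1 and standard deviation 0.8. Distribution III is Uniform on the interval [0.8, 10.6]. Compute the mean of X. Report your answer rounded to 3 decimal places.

Component means — I: 2.9; II: 12.1; III: 5.7.
E[X] = 0.38·2.9 + 0.3·12.1 + 0.32·5.7 = 6.556.

6.556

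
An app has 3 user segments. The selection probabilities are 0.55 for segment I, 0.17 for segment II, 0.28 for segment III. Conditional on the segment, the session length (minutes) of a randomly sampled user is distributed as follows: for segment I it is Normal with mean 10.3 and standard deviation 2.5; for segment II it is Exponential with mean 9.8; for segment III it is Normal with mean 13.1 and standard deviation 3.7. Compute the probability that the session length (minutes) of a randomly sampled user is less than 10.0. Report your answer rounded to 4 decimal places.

Conditional on each segment, P(X < 10.0): I: 0.452242; II: 0.639552; III: 0.201061.
By total probability, P(X < 10.0) = 0.55·0.452242 + 0.17·0.639552 + 0.28·0.201061 = 0.413754.

0.4138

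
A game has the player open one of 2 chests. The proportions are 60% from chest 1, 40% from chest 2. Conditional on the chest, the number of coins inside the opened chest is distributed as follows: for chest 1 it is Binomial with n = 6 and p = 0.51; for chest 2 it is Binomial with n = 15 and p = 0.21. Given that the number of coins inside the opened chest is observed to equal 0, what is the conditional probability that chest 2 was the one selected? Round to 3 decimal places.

0.584

Likelihoods P(X=0 | ·): 1: 0.0138413; 2: 0.0291344.
Posterior ∝ prior × likelihood. Numerator for 2: 0.4·0.0291344 = 0.0116538.
Normalizing constant: 0.6·0.0138413 + 0.4·0.0291344 = 0.0199585.
P(2 | observation) = 0.0116538 / 0.0199585 = 0.583899.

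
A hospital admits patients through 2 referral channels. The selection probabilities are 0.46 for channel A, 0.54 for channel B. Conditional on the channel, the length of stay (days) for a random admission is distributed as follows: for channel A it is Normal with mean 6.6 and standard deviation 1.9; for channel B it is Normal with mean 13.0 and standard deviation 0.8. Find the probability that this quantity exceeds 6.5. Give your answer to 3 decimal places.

Conditional on each channel, P(X > 6.5): A: 0.520987; B: 1.
By total probability, P(X > 6.5) = 0.46·0.520987 + 0.54·1 = 0.779654.

0.780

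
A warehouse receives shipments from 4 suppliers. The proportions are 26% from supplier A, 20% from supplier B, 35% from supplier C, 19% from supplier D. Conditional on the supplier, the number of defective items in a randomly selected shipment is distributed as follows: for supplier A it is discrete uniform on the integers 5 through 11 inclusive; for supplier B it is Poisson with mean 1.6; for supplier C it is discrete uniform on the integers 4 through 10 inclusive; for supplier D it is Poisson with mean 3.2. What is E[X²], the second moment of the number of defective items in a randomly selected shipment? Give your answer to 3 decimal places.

39.616

For each component E[X²] = Var + (mean)², giving A: 68; B: 4.16; C: 53; D: 13.44.
Overall E[X²] = 0.26·68 + 0.2·4.16 + 0.35·53 + 0.19·13.44 = 39.6156.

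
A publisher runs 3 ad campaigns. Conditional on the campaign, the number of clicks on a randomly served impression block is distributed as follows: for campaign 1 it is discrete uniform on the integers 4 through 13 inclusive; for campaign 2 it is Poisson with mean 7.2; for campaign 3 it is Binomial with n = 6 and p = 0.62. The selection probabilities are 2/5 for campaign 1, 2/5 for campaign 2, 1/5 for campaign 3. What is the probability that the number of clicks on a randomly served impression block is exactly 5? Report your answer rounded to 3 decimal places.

0.130

Conditional on each campaign, P(X = 5): 1: 0.1; 2: 0.120382; 3: 0.208878.
By total probability, P(X = 5) = 0.4·0.1 + 0.4·0.120382 + 0.2·0.208878 = 0.129928.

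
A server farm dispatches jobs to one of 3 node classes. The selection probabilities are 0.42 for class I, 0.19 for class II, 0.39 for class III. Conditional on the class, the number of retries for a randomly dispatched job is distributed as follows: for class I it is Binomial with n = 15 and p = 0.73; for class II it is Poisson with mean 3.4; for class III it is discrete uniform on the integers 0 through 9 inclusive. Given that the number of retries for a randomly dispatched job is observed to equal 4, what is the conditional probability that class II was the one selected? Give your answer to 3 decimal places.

Likelihoods P(X=4 | ·): I: 0.000215489; II: 0.185825; III: 0.1.
Posterior ∝ prior × likelihood. Numerator for II: 0.19·0.185825 = 0.0353067.
Normalizing constant: 0.42·0.000215489 + 0.19·0.185825 + 0.39·0.1 = 0.0743972.
P(II | observation) = 0.0353067 / 0.0743972 = 0.47457.

0.475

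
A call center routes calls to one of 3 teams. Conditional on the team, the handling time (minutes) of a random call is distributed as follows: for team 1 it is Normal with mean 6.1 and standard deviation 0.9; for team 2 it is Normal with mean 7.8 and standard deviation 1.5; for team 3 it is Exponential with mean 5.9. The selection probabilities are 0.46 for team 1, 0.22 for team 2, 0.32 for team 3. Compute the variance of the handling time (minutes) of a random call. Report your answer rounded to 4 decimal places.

Per component, 1: μ=6.1, E[X²]=38.02; 2: μ=7.8, E[X²]=63.09; 3: μ=5.9, E[X²]=69.62.
E[X] = 0.46·6.1 + 0.22·7.8 + 0.32·5.9 = 6.41.
E[X²] = 0.46·38.02 + 0.22·63.09 + 0.32·69.62 = 53.6474.
Var(X) = E[X²] − (E[X])² = 53.6474 − 41.0881 = 12.5593.

12.5593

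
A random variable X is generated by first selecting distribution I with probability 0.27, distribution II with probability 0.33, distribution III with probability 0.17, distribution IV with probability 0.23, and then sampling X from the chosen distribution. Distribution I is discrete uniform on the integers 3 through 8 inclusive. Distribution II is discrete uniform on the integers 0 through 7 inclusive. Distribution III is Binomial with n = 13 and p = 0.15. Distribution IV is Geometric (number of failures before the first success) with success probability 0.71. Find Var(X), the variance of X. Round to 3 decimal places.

Per component, I: μ=5.5, E[X²]=33.1667; II: μ=3.5, E[X²]=17.5; III: μ=1.95, E[X²]=5.46; IV: μ=0.408451, E[X²]=0.742115.
E[X] = 0.27·5.5 + 0.33·3.5 + 0.17·1.95 + 0.23·0.408451 = 3.06544.
E[X²] = 0.27·33.1667 + 0.33·17.5 + 0.17·5.46 + 0.23·0.742115 = 15.8289.
Var(X) = E[X²] − (E[X])² = 15.8289 − 9.39694 = 6.43194.

6.432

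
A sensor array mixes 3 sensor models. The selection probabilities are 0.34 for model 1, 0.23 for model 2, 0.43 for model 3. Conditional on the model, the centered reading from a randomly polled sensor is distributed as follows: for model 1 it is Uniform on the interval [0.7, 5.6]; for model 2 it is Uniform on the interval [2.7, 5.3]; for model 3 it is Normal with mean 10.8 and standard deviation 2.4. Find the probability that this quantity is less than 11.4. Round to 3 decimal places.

0.827

Conditional on each model, P(X < 11.4): 1: 1; 2: 1; 3: 0.598706.
By total probability, P(X < 11.4) = 0.34·1 + 0.23·1 + 0.43·0.598706 = 0.827444.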